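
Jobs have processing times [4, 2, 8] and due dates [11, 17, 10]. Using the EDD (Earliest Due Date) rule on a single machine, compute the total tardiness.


Sort by due date (EDD order): [(8, 10), (4, 11), (2, 17)]
Compute completion times and tardiness:
  Job 1: p=8, d=10, C=8, tardiness=max(0,8-10)=0
  Job 2: p=4, d=11, C=12, tardiness=max(0,12-11)=1
  Job 3: p=2, d=17, C=14, tardiness=max(0,14-17)=0
Total tardiness = 1

1


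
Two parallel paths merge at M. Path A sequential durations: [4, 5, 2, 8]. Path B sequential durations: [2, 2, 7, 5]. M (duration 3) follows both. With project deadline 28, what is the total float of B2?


Forward pass: ES(B2) = sum of predecessors on chain B = 2
EF = ES + duration = 2 + 2 = 4
Backward pass: LF(M) = deadline = 28; LS(M) = 28 - 3 = 25
LF(B2) = LS(M) - sum(successors on chain B) = 25 - 12 = 13
LS = LF - duration = 13 - 2 = 11
Total float = LS - ES = 11 - 2 = 9

9


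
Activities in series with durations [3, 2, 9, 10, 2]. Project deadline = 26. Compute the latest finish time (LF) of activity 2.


LF(activity 2) = deadline - sum of successor durations
Successors: activities 3 through 5 with durations [9, 10, 2]
Sum of successor durations = 21
LF = 26 - 21 = 5

5


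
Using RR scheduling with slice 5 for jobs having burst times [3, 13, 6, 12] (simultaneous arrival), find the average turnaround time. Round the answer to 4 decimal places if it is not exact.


Time quantum = 5
Execution trace:
  J1 runs 3 units, time = 3
  J2 runs 5 units, time = 8
  J3 runs 5 units, time = 13
  J4 runs 5 units, time = 18
  J2 runs 5 units, time = 23
  J3 runs 1 units, time = 24
  J4 runs 5 units, time = 29
  J2 runs 3 units, time = 32
  J4 runs 2 units, time = 34
Finish times: [3, 32, 24, 34]
Average turnaround = 93/4 = 23.25

23.25


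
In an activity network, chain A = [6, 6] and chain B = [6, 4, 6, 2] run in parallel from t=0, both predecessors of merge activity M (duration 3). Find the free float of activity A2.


ES(A2) = sum of predecessors on chain A = 6
EF(A2) = ES + duration = 6 + 6 = 12
Successor of A2 is M. ES(M) = max(sum(A), sum(B)) = max(12, 18) = 18
Free float = ES(successor) - EF(current) = 18 - 12 = 6

6


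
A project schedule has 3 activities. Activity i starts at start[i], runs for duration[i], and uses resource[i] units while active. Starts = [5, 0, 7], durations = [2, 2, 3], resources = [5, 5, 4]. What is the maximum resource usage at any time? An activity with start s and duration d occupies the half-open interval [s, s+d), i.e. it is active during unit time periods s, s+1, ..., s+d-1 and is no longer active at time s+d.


Each activity i is active on [start_i, start_i + duration_i).
Compute total resource usage per time slot:
  t=0: active resources = [5], total = 5
  t=1: active resources = [5], total = 5
  t=2: active resources = [], total = 0
  t=3: active resources = [], total = 0
  t=4: active resources = [], total = 0
  t=5: active resources = [5], total = 5
  t=6: active resources = [5], total = 5
  t=7: active resources = [4], total = 4
  t=8: active resources = [4], total = 4
  t=9: active resources = [4], total = 4
Peak resource demand = 5

5


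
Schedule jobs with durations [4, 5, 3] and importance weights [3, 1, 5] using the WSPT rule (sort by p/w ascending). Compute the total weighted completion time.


Compute p/w ratios and sort ascending (WSPT): [(3, 5), (4, 3), (5, 1)]
Compute weighted completion times:
  Job (p=3,w=5): C=3, w*C=5*3=15
  Job (p=4,w=3): C=7, w*C=3*7=21
  Job (p=5,w=1): C=12, w*C=1*12=12
Total weighted completion time = 48

48


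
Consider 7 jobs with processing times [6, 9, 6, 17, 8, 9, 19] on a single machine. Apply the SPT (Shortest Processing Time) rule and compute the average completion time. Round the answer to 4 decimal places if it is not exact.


Sort jobs by processing time (SPT order): [6, 6, 8, 9, 9, 17, 19]
Compute completion times sequentially:
  Job 1: processing = 6, completes at 6
  Job 2: processing = 6, completes at 12
  Job 3: processing = 8, completes at 20
  Job 4: processing = 9, completes at 29
  Job 5: processing = 9, completes at 38
  Job 6: processing = 17, completes at 55
  Job 7: processing = 19, completes at 74
Sum of completion times = 234
Average completion time = 234/7 = 33.4286

33.4286


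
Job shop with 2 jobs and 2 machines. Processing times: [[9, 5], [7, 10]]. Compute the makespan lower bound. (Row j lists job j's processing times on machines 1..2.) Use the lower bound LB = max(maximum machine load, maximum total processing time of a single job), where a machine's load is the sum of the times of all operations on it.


Machine loads:
  Machine 1: 9 + 7 = 16
  Machine 2: 5 + 10 = 15
Max machine load = 16
Job totals:
  Job 1: 14
  Job 2: 17
Max job total = 17
Lower bound = max(16, 17) = 17

17


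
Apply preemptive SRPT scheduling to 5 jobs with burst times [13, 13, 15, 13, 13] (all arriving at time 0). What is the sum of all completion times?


Since all jobs arrive at t=0, SRPT equals SPT ordering.
SPT order: [13, 13, 13, 13, 15]
Completion times:
  Job 1: p=13, C=13
  Job 2: p=13, C=26
  Job 3: p=13, C=39
  Job 4: p=13, C=52
  Job 5: p=15, C=67
Total completion time = 13 + 26 + 39 + 52 + 67 = 197

197


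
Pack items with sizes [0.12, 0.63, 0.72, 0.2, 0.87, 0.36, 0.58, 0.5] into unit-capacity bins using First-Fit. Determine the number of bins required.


Place items sequentially using First-Fit:
  Item 0.12 -> new Bin 1
  Item 0.63 -> Bin 1 (now 0.75)
  Item 0.72 -> new Bin 2
  Item 0.2 -> Bin 1 (now 0.95)
  Item 0.87 -> new Bin 3
  Item 0.36 -> new Bin 4
  Item 0.58 -> Bin 4 (now 0.94)
  Item 0.5 -> new Bin 5
Total bins used = 5

5


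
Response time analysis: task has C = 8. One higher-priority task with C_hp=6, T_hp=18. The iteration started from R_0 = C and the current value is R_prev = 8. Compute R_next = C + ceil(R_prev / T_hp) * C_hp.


R_next = C + ceil(R_prev / T_hp) * C_hp
ceil(8 / 18) = ceil(0.4444) = 1
Interference = 1 * 6 = 6
R_next = 8 + 6 = 14

14


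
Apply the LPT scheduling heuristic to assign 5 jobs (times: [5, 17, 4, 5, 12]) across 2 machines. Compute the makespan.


Sort jobs in decreasing order (LPT): [17, 12, 5, 5, 4]
Assign each job to the least loaded machine:
  Machine 1: jobs [17, 5], load = 22
  Machine 2: jobs [12, 5, 4], load = 21
Makespan = max load = 22

22


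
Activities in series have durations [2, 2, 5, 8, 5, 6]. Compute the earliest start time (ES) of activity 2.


Activity 2 starts after activities 1 through 1 complete.
Predecessor durations: [2]
ES = 2 = 2

2


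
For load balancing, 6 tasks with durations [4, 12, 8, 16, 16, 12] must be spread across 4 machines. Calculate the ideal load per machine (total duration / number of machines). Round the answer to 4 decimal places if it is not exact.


Total processing time = 4 + 12 + 8 + 16 + 16 + 12 = 68
Number of machines = 4
Ideal balanced load = 68 / 4 = 17.0

17.0


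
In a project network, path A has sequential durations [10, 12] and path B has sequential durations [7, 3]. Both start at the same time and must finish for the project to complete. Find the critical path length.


Path A total = 10 + 12 = 22
Path B total = 7 + 3 = 10
Critical path = longest path = max(22, 10) = 22

22


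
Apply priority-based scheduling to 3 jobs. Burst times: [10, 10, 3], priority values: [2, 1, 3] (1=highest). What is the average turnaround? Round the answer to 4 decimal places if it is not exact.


Sort by priority (ascending = highest first):
Order: [(1, 10), (2, 10), (3, 3)]
Completion times:
  Priority 1, burst=10, C=10
  Priority 2, burst=10, C=20
  Priority 3, burst=3, C=23
Average turnaround = 53/3 = 17.6667

17.6667


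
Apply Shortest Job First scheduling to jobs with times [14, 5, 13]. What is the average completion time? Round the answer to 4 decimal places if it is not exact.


SJF order (ascending): [5, 13, 14]
Completion times:
  Job 1: burst=5, C=5
  Job 2: burst=13, C=18
  Job 3: burst=14, C=32
Average completion = 55/3 = 18.3333

18.3333


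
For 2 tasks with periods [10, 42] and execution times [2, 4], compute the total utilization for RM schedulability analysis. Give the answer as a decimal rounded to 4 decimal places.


Compute individual utilizations (exact fractions):
  Task 1: C/T = 2/10 = 1/5 (approx. 0.2)
  Task 2: C/T = 4/42 = 2/21 (approx. 0.0952)
Total utilization U = 1/5 + 2/21 = 31/105
Rounded to 4 decimal places: U = 0.2952
RM (Liu & Layland) bound for 2 tasks = 0.828427; compare with U = 31/105 (approx. 0.295238)
U <= bound, so schedulable by RM sufficient condition.

0.2952


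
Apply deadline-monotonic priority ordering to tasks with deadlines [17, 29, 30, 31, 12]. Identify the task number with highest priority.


Sort tasks by relative deadline (ascending):
  Task 5: deadline = 12
  Task 1: deadline = 17
  Task 2: deadline = 29
  Task 3: deadline = 30
  Task 4: deadline = 31
Priority order (highest first): [5, 1, 2, 3, 4]
Highest priority task = 5

5


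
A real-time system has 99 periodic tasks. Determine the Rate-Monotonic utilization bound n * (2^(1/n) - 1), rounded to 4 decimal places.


Compute 2^(1/99) = 1.0070260544
Subtract 1: 1.0070260544 - 1 = 0.0070260544
Multiply by n: 99 * 0.0070260544 = 0.6955793856
Round to 4 dp: 0.6956

0.6956


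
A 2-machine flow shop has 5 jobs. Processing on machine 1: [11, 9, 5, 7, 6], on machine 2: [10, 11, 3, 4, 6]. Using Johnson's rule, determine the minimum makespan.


Apply Johnson's rule:
  Group 1 (a <= b): [(5, 6, 6), (2, 9, 11)]
  Group 2 (a > b): [(1, 11, 10), (4, 7, 4), (3, 5, 3)]
Optimal job order: [5, 2, 1, 4, 3]
Schedule:
  Job 5: M1 done at 6, M2 done at 12
  Job 2: M1 done at 15, M2 done at 26
  Job 1: M1 done at 26, M2 done at 36
  Job 4: M1 done at 33, M2 done at 40
  Job 3: M1 done at 38, M2 done at 43
Makespan = 43

43


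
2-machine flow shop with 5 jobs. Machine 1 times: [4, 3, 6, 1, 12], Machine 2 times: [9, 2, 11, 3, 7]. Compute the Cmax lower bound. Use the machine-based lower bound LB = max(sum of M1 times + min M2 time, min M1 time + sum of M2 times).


LB1 = sum(M1 times) + min(M2 times) = 26 + 2 = 28
LB2 = min(M1 times) + sum(M2 times) = 1 + 32 = 33
Lower bound = max(LB1, LB2) = max(28, 33) = 33

33


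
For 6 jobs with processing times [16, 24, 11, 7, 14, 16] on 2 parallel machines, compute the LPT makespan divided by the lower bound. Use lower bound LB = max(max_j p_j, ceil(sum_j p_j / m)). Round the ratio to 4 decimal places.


LPT order: [24, 16, 16, 14, 11, 7]
Machine loads after assignment: [45, 43]
LPT makespan = 45
Lower bound = max(max_job, ceil(total/2)) = max(24, 44) = 44
Ratio = 45 / 44 = 1.0227

1.0227


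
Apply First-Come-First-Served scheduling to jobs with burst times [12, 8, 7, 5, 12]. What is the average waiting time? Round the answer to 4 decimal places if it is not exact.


FCFS order (as given): [12, 8, 7, 5, 12]
Waiting times:
  Job 1: wait = 0
  Job 2: wait = 12
  Job 3: wait = 20
  Job 4: wait = 27
  Job 5: wait = 32
Sum of waiting times = 91
Average waiting time = 91/5 = 18.2

18.2


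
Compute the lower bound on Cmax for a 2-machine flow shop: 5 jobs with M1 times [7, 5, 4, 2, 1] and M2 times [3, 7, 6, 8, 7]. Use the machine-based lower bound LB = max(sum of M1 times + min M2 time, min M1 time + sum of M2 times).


LB1 = sum(M1 times) + min(M2 times) = 19 + 3 = 22
LB2 = min(M1 times) + sum(M2 times) = 1 + 31 = 32
Lower bound = max(LB1, LB2) = max(22, 32) = 32

32


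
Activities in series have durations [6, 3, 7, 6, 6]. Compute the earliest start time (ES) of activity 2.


Activity 2 starts after activities 1 through 1 complete.
Predecessor durations: [6]
ES = 6 = 6

6


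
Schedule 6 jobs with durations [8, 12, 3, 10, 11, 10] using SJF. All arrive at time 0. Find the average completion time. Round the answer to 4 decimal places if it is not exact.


SJF order (ascending): [3, 8, 10, 10, 11, 12]
Completion times:
  Job 1: burst=3, C=3
  Job 2: burst=8, C=11
  Job 3: burst=10, C=21
  Job 4: burst=10, C=31
  Job 5: burst=11, C=42
  Job 6: burst=12, C=54
Average completion = 162/6 = 27.0

27.0


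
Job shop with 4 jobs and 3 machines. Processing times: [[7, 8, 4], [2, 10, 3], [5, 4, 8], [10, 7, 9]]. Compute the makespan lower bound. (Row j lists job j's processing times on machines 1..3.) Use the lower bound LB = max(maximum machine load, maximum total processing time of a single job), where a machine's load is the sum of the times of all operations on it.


Machine loads:
  Machine 1: 7 + 2 + 5 + 10 = 24
  Machine 2: 8 + 10 + 4 + 7 = 29
  Machine 3: 4 + 3 + 8 + 9 = 24
Max machine load = 29
Job totals:
  Job 1: 19
  Job 2: 15
  Job 3: 17
  Job 4: 26
Max job total = 26
Lower bound = max(29, 26) = 29

29


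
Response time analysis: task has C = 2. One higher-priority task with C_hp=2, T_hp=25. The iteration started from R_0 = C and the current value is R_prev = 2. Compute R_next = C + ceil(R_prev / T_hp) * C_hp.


R_next = C + ceil(R_prev / T_hp) * C_hp
ceil(2 / 25) = ceil(0.08) = 1
Interference = 1 * 2 = 2
R_next = 2 + 2 = 4

4


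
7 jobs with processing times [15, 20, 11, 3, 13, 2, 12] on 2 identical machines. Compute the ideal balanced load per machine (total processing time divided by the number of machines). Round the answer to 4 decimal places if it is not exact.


Total processing time = 15 + 20 + 11 + 3 + 13 + 2 + 12 = 76
Number of machines = 2
Ideal balanced load = 76 / 2 = 38.0

38.0


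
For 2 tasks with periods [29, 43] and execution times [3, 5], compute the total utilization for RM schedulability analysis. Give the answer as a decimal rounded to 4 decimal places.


Compute individual utilizations (exact fractions):
  Task 1: C/T = 3/29 (approx. 0.1034)
  Task 2: C/T = 5/43 (approx. 0.1163)
Total utilization U = 3/29 + 5/43 = 274/1247
Rounded to 4 decimal places: U = 0.2197
RM (Liu & Layland) bound for 2 tasks = 0.828427; compare with U = 274/1247 (approx. 0.219727)
U <= bound, so schedulable by RM sufficient condition.

0.2197


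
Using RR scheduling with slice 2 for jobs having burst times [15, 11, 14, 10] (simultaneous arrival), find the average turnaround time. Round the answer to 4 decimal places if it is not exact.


Time quantum = 2
Execution trace:
  J1 runs 2 units, time = 2
  J2 runs 2 units, time = 4
  J3 runs 2 units, time = 6
  J4 runs 2 units, time = 8
  J1 runs 2 units, time = 10
  J2 runs 2 units, time = 12
  J3 runs 2 units, time = 14
  J4 runs 2 units, time = 16
  J1 runs 2 units, time = 18
  J2 runs 2 units, time = 20
  J3 runs 2 units, time = 22
  J4 runs 2 units, time = 24
  J1 runs 2 units, time = 26
  J2 runs 2 units, time = 28
  J3 runs 2 units, time = 30
  J4 runs 2 units, time = 32
  J1 runs 2 units, time = 34
  J2 runs 2 units, time = 36
  J3 runs 2 units, time = 38
  J4 runs 2 units, time = 40
  J1 runs 2 units, time = 42
  J2 runs 1 units, time = 43
  J3 runs 2 units, time = 45
  J1 runs 2 units, time = 47
  J3 runs 2 units, time = 49
  J1 runs 1 units, time = 50
Finish times: [50, 43, 49, 40]
Average turnaround = 182/4 = 45.5

45.5


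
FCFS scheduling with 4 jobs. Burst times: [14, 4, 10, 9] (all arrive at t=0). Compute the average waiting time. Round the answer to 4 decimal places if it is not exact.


FCFS order (as given): [14, 4, 10, 9]
Waiting times:
  Job 1: wait = 0
  Job 2: wait = 14
  Job 3: wait = 18
  Job 4: wait = 28
Sum of waiting times = 60
Average waiting time = 60/4 = 15.0

15.0


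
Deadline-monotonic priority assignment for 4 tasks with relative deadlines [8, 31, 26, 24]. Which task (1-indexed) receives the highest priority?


Sort tasks by relative deadline (ascending):
  Task 1: deadline = 8
  Task 4: deadline = 24
  Task 3: deadline = 26
  Task 2: deadline = 31
Priority order (highest first): [1, 4, 3, 2]
Highest priority task = 1

1


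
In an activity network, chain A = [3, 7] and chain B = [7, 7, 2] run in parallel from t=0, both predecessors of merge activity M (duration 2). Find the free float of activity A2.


ES(A2) = sum of predecessors on chain A = 3
EF(A2) = ES + duration = 3 + 7 = 10
Successor of A2 is M. ES(M) = max(sum(A), sum(B)) = max(10, 16) = 16
Free float = ES(successor) - EF(current) = 16 - 10 = 6

6


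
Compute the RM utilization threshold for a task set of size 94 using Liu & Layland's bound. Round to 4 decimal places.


Compute 2^(1/94) = 1.0074011604
Subtract 1: 1.0074011604 - 1 = 0.0074011604
Multiply by n: 94 * 0.0074011604 = 0.6957090776
Round to 4 dp: 0.6957

0.6957


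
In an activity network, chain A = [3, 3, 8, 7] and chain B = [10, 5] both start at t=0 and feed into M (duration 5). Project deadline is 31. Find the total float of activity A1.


Forward pass: ES(A1) = sum of predecessors on chain A = 0
EF = ES + duration = 0 + 3 = 3
Backward pass: LF(M) = deadline = 31; LS(M) = 31 - 5 = 26
LF(A1) = LS(M) - sum(successors on chain A) = 26 - 18 = 8
LS = LF - duration = 8 - 3 = 5
Total float = LS - ES = 5 - 0 = 5

5


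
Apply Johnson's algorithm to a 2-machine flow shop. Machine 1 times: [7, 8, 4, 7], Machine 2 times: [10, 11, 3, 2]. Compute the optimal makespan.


Apply Johnson's rule:
  Group 1 (a <= b): [(1, 7, 10), (2, 8, 11)]
  Group 2 (a > b): [(3, 4, 3), (4, 7, 2)]
Optimal job order: [1, 2, 3, 4]
Schedule:
  Job 1: M1 done at 7, M2 done at 17
  Job 2: M1 done at 15, M2 done at 28
  Job 3: M1 done at 19, M2 done at 31
  Job 4: M1 done at 26, M2 done at 33
Makespan = 33

33


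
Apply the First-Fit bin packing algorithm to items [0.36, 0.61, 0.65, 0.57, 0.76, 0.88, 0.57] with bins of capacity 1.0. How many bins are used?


Place items sequentially using First-Fit:
  Item 0.36 -> new Bin 1
  Item 0.61 -> Bin 1 (now 0.97)
  Item 0.65 -> new Bin 2
  Item 0.57 -> new Bin 3
  Item 0.76 -> new Bin 4
  Item 0.88 -> new Bin 5
  Item 0.57 -> new Bin 6
Total bins used = 6

6


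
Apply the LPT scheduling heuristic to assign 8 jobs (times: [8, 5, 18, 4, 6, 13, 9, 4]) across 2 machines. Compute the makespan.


Sort jobs in decreasing order (LPT): [18, 13, 9, 8, 6, 5, 4, 4]
Assign each job to the least loaded machine:
  Machine 1: jobs [18, 8, 5, 4], load = 35
  Machine 2: jobs [13, 9, 6, 4], load = 32
Makespan = max load = 35

35


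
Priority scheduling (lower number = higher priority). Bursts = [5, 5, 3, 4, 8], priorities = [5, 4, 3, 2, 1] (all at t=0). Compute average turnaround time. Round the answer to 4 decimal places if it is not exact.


Sort by priority (ascending = highest first):
Order: [(1, 8), (2, 4), (3, 3), (4, 5), (5, 5)]
Completion times:
  Priority 1, burst=8, C=8
  Priority 2, burst=4, C=12
  Priority 3, burst=3, C=15
  Priority 4, burst=5, C=20
  Priority 5, burst=5, C=25
Average turnaround = 80/5 = 16.0

16.0


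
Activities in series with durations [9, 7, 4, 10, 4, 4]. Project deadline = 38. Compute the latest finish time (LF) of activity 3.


LF(activity 3) = deadline - sum of successor durations
Successors: activities 4 through 6 with durations [10, 4, 4]
Sum of successor durations = 18
LF = 38 - 18 = 20

20


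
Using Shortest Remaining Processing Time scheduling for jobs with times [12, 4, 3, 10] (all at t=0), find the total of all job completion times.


Since all jobs arrive at t=0, SRPT equals SPT ordering.
SPT order: [3, 4, 10, 12]
Completion times:
  Job 1: p=3, C=3
  Job 2: p=4, C=7
  Job 3: p=10, C=17
  Job 4: p=12, C=29
Total completion time = 3 + 7 + 17 + 29 = 56

56


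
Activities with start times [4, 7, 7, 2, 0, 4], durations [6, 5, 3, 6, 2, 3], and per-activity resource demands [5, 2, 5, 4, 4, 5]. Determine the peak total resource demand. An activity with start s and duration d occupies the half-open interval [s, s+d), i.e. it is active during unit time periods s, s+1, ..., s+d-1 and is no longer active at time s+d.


Each activity i is active on [start_i, start_i + duration_i).
Compute total resource usage per time slot:
  t=0: active resources = [4], total = 4
  t=1: active resources = [4], total = 4
  t=2: active resources = [4], total = 4
  t=3: active resources = [4], total = 4
  t=4: active resources = [5, 4, 5], total = 14
  t=5: active resources = [5, 4, 5], total = 14
  t=6: active resources = [5, 4, 5], total = 14
  t=7: active resources = [5, 2, 5, 4], total = 16
  t=8: active resources = [5, 2, 5], total = 12
  t=9: active resources = [5, 2, 5], total = 12
  t=10: active resources = [2], total = 2
  t=11: active resources = [2], total = 2
Peak resource demand = 16

16


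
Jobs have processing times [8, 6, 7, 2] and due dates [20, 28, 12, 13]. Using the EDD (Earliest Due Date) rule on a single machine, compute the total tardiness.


Sort by due date (EDD order): [(7, 12), (2, 13), (8, 20), (6, 28)]
Compute completion times and tardiness:
  Job 1: p=7, d=12, C=7, tardiness=max(0,7-12)=0
  Job 2: p=2, d=13, C=9, tardiness=max(0,9-13)=0
  Job 3: p=8, d=20, C=17, tardiness=max(0,17-20)=0
  Job 4: p=6, d=28, C=23, tardiness=max(0,23-28)=0
Total tardiness = 0

0


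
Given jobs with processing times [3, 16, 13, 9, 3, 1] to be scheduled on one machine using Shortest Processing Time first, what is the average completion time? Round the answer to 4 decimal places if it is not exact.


Sort jobs by processing time (SPT order): [1, 3, 3, 9, 13, 16]
Compute completion times sequentially:
  Job 1: processing = 1, completes at 1
  Job 2: processing = 3, completes at 4
  Job 3: processing = 3, completes at 7
  Job 4: processing = 9, completes at 16
  Job 5: processing = 13, completes at 29
  Job 6: processing = 16, completes at 45
Sum of completion times = 102
Average completion time = 102/6 = 17.0

17.0


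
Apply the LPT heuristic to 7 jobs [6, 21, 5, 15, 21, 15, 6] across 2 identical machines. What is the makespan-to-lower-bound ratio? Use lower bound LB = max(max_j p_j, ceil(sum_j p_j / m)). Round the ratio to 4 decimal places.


LPT order: [21, 21, 15, 15, 6, 6, 5]
Machine loads after assignment: [47, 42]
LPT makespan = 47
Lower bound = max(max_job, ceil(total/2)) = max(21, 45) = 45
Ratio = 47 / 45 = 1.0444

1.0444


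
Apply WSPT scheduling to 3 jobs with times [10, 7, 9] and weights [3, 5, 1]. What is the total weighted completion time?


Compute p/w ratios and sort ascending (WSPT): [(7, 5), (10, 3), (9, 1)]
Compute weighted completion times:
  Job (p=7,w=5): C=7, w*C=5*7=35
  Job (p=10,w=3): C=17, w*C=3*17=51
  Job (p=9,w=1): C=26, w*C=1*26=26
Total weighted completion time = 112

112


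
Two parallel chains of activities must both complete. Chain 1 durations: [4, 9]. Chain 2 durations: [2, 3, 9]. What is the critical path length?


Path A total = 4 + 9 = 13
Path B total = 2 + 3 + 9 = 14
Critical path = longest path = max(13, 14) = 14

14


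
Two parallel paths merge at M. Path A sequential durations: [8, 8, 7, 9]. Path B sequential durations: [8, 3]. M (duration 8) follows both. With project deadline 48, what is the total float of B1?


Forward pass: ES(B1) = sum of predecessors on chain B = 0
EF = ES + duration = 0 + 8 = 8
Backward pass: LF(M) = deadline = 48; LS(M) = 48 - 8 = 40
LF(B1) = LS(M) - sum(successors on chain B) = 40 - 3 = 37
LS = LF - duration = 37 - 8 = 29
Total float = LS - ES = 29 - 0 = 29

29


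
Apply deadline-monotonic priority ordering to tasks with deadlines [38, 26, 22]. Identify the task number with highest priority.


Sort tasks by relative deadline (ascending):
  Task 3: deadline = 22
  Task 2: deadline = 26
  Task 1: deadline = 38
Priority order (highest first): [3, 2, 1]
Highest priority task = 3

3


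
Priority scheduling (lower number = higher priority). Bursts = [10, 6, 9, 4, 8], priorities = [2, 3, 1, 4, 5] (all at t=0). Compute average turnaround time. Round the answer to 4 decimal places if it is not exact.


Sort by priority (ascending = highest first):
Order: [(1, 9), (2, 10), (3, 6), (4, 4), (5, 8)]
Completion times:
  Priority 1, burst=9, C=9
  Priority 2, burst=10, C=19
  Priority 3, burst=6, C=25
  Priority 4, burst=4, C=29
  Priority 5, burst=8, C=37
Average turnaround = 119/5 = 23.8

23.8


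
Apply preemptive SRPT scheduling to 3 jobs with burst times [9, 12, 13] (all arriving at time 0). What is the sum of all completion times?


Since all jobs arrive at t=0, SRPT equals SPT ordering.
SPT order: [9, 12, 13]
Completion times:
  Job 1: p=9, C=9
  Job 2: p=12, C=21
  Job 3: p=13, C=34
Total completion time = 9 + 21 + 34 = 64

64


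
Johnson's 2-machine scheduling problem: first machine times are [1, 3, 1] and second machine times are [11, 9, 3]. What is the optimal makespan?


Apply Johnson's rule:
  Group 1 (a <= b): [(1, 1, 11), (3, 1, 3), (2, 3, 9)]
  Group 2 (a > b): []
Optimal job order: [1, 3, 2]
Schedule:
  Job 1: M1 done at 1, M2 done at 12
  Job 3: M1 done at 2, M2 done at 15
  Job 2: M1 done at 5, M2 done at 24
Makespan = 24

24


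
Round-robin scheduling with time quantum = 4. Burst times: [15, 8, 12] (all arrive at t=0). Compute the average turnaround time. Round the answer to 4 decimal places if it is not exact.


Time quantum = 4
Execution trace:
  J1 runs 4 units, time = 4
  J2 runs 4 units, time = 8
  J3 runs 4 units, time = 12
  J1 runs 4 units, time = 16
  J2 runs 4 units, time = 20
  J3 runs 4 units, time = 24
  J1 runs 4 units, time = 28
  J3 runs 4 units, time = 32
  J1 runs 3 units, time = 35
Finish times: [35, 20, 32]
Average turnaround = 87/3 = 29.0

29.0


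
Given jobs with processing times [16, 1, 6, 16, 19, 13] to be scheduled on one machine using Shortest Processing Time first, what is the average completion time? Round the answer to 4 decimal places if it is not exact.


Sort jobs by processing time (SPT order): [1, 6, 13, 16, 16, 19]
Compute completion times sequentially:
  Job 1: processing = 1, completes at 1
  Job 2: processing = 6, completes at 7
  Job 3: processing = 13, completes at 20
  Job 4: processing = 16, completes at 36
  Job 5: processing = 16, completes at 52
  Job 6: processing = 19, completes at 71
Sum of completion times = 187
Average completion time = 187/6 = 31.1667

31.1667


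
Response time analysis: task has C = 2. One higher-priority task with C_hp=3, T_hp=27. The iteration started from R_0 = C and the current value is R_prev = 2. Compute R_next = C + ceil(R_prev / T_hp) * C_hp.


R_next = C + ceil(R_prev / T_hp) * C_hp
ceil(2 / 27) = ceil(0.0741) = 1
Interference = 1 * 3 = 3
R_next = 2 + 3 = 5

5


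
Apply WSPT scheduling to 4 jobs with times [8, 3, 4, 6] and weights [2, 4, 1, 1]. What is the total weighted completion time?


Compute p/w ratios and sort ascending (WSPT): [(3, 4), (8, 2), (4, 1), (6, 1)]
Compute weighted completion times:
  Job (p=3,w=4): C=3, w*C=4*3=12
  Job (p=8,w=2): C=11, w*C=2*11=22
  Job (p=4,w=1): C=15, w*C=1*15=15
  Job (p=6,w=1): C=21, w*C=1*21=21
Total weighted completion time = 70

70


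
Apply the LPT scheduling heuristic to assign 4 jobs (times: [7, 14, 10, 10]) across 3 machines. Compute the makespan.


Sort jobs in decreasing order (LPT): [14, 10, 10, 7]
Assign each job to the least loaded machine:
  Machine 1: jobs [14], load = 14
  Machine 2: jobs [10, 7], load = 17
  Machine 3: jobs [10], load = 10
Makespan = max load = 17

17


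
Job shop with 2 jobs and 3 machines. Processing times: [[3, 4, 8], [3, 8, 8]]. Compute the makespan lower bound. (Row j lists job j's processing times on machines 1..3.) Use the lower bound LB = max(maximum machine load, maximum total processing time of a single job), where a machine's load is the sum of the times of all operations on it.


Machine loads:
  Machine 1: 3 + 3 = 6
  Machine 2: 4 + 8 = 12
  Machine 3: 8 + 8 = 16
Max machine load = 16
Job totals:
  Job 1: 15
  Job 2: 19
Max job total = 19
Lower bound = max(16, 19) = 19

19


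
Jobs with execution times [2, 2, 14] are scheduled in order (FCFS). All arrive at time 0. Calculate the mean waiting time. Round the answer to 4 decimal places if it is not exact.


FCFS order (as given): [2, 2, 14]
Waiting times:
  Job 1: wait = 0
  Job 2: wait = 2
  Job 3: wait = 4
Sum of waiting times = 6
Average waiting time = 6/3 = 2.0

2.0


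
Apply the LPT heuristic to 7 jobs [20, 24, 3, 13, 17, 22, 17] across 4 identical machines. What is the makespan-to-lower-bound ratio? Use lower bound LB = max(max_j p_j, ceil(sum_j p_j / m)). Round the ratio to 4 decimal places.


LPT order: [24, 22, 20, 17, 17, 13, 3]
Machine loads after assignment: [24, 25, 33, 34]
LPT makespan = 34
Lower bound = max(max_job, ceil(total/4)) = max(24, 29) = 29
Ratio = 34 / 29 = 1.1724

1.1724


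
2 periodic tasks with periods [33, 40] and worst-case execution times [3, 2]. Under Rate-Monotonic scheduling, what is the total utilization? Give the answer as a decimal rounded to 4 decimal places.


Compute individual utilizations (exact fractions):
  Task 1: C/T = 3/33 = 1/11 (approx. 0.0909)
  Task 2: C/T = 2/40 = 1/20 (approx. 0.05)
Total utilization U = 1/11 + 1/20 = 31/220
Rounded to 4 decimal places: U = 0.1409
RM (Liu & Layland) bound for 2 tasks = 0.828427; compare with U = 31/220 (approx. 0.140909)
U <= bound, so schedulable by RM sufficient condition.

0.1409


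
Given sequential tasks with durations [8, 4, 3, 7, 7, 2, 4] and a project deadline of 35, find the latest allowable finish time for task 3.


LF(activity 3) = deadline - sum of successor durations
Successors: activities 4 through 7 with durations [7, 7, 2, 4]
Sum of successor durations = 20
LF = 35 - 20 = 15

15


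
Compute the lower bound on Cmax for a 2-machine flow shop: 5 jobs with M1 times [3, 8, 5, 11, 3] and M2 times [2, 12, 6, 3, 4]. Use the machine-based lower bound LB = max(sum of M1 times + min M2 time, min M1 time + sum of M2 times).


LB1 = sum(M1 times) + min(M2 times) = 30 + 2 = 32
LB2 = min(M1 times) + sum(M2 times) = 3 + 27 = 30
Lower bound = max(LB1, LB2) = max(32, 30) = 32

32


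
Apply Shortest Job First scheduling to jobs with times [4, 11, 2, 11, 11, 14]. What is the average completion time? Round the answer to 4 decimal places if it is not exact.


SJF order (ascending): [2, 4, 11, 11, 11, 14]
Completion times:
  Job 1: burst=2, C=2
  Job 2: burst=4, C=6
  Job 3: burst=11, C=17
  Job 4: burst=11, C=28
  Job 5: burst=11, C=39
  Job 6: burst=14, C=53
Average completion = 145/6 = 24.1667

24.1667


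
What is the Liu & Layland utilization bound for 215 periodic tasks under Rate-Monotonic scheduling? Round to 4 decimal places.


Compute 2^(1/215) = 1.0032291429
Subtract 1: 1.0032291429 - 1 = 0.0032291429
Multiply by n: 215 * 0.0032291429 = 0.6942657235
Round to 4 dp: 0.6943

0.6943


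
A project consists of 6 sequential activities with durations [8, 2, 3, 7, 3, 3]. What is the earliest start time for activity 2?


Activity 2 starts after activities 1 through 1 complete.
Predecessor durations: [8]
ES = 8 = 8

8


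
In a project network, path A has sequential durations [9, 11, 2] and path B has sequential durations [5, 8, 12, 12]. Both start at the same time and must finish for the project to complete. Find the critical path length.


Path A total = 9 + 11 + 2 = 22
Path B total = 5 + 8 + 12 + 12 = 37
Critical path = longest path = max(22, 37) = 37

37


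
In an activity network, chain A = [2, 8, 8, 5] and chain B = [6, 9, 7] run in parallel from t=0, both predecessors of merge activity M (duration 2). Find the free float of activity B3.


ES(B3) = sum of predecessors on chain B = 15
EF(B3) = ES + duration = 15 + 7 = 22
Successor of B3 is M. ES(M) = max(sum(A), sum(B)) = max(23, 22) = 23
Free float = ES(successor) - EF(current) = 23 - 22 = 1

1


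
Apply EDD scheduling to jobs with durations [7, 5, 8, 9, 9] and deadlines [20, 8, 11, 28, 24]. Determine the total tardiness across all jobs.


Sort by due date (EDD order): [(5, 8), (8, 11), (7, 20), (9, 24), (9, 28)]
Compute completion times and tardiness:
  Job 1: p=5, d=8, C=5, tardiness=max(0,5-8)=0
  Job 2: p=8, d=11, C=13, tardiness=max(0,13-11)=2
  Job 3: p=7, d=20, C=20, tardiness=max(0,20-20)=0
  Job 4: p=9, d=24, C=29, tardiness=max(0,29-24)=5
  Job 5: p=9, d=28, C=38, tardiness=max(0,38-28)=10
Total tardiness = 17

17


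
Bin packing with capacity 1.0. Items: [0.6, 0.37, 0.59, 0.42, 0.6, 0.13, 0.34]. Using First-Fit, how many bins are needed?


Place items sequentially using First-Fit:
  Item 0.6 -> new Bin 1
  Item 0.37 -> Bin 1 (now 0.97)
  Item 0.59 -> new Bin 2
  Item 0.42 -> new Bin 3
  Item 0.6 -> new Bin 4
  Item 0.13 -> Bin 2 (now 0.72)
  Item 0.34 -> Bin 3 (now 0.76)
Total bins used = 4

4


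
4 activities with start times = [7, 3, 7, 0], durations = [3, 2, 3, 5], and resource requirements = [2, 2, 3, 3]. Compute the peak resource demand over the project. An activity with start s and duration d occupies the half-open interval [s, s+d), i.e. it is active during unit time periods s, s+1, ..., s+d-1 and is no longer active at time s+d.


Each activity i is active on [start_i, start_i + duration_i).
Compute total resource usage per time slot:
  t=0: active resources = [3], total = 3
  t=1: active resources = [3], total = 3
  t=2: active resources = [3], total = 3
  t=3: active resources = [2, 3], total = 5
  t=4: active resources = [2, 3], total = 5
  t=5: active resources = [], total = 0
  t=6: active resources = [], total = 0
  t=7: active resources = [2, 3], total = 5
  t=8: active resources = [2, 3], total = 5
  t=9: active resources = [2, 3], total = 5
Peak resource demand = 5

5


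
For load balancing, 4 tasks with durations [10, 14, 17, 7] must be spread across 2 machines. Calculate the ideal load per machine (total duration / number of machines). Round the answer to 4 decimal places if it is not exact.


Total processing time = 10 + 14 + 17 + 7 = 48
Number of machines = 2
Ideal balanced load = 48 / 2 = 24.0

24.0


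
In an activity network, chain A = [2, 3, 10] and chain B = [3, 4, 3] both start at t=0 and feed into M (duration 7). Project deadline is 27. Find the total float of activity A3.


Forward pass: ES(A3) = sum of predecessors on chain A = 5
EF = ES + duration = 5 + 10 = 15
Backward pass: LF(M) = deadline = 27; LS(M) = 27 - 7 = 20
LF(A3) = LS(M) - sum(successors on chain A) = 20 - 0 = 20
LS = LF - duration = 20 - 10 = 10
Total float = LS - ES = 10 - 5 = 5

5


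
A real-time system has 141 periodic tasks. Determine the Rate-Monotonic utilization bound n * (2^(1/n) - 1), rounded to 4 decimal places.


Compute 2^(1/141) = 1.0049280405
Subtract 1: 1.0049280405 - 1 = 0.0049280405
Multiply by n: 141 * 0.0049280405 = 0.6948537105
Round to 4 dp: 0.6949

0.6949


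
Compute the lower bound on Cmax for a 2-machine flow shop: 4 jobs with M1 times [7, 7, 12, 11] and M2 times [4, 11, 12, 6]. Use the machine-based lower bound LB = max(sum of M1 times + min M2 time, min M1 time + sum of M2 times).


LB1 = sum(M1 times) + min(M2 times) = 37 + 4 = 41
LB2 = min(M1 times) + sum(M2 times) = 7 + 33 = 40
Lower bound = max(LB1, LB2) = max(41, 40) = 41

41


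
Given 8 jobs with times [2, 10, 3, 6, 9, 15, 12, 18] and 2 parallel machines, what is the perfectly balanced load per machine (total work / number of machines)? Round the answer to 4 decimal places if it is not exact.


Total processing time = 2 + 10 + 3 + 6 + 9 + 15 + 12 + 18 = 75
Number of machines = 2
Ideal balanced load = 75 / 2 = 37.5

37.5


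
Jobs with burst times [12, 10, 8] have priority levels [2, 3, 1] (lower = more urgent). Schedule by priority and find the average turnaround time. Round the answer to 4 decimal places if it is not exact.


Sort by priority (ascending = highest first):
Order: [(1, 8), (2, 12), (3, 10)]
Completion times:
  Priority 1, burst=8, C=8
  Priority 2, burst=12, C=20
  Priority 3, burst=10, C=30
Average turnaround = 58/3 = 19.3333

19.3333


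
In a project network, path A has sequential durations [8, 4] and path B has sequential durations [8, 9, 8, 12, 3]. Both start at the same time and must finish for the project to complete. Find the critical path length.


Path A total = 8 + 4 = 12
Path B total = 8 + 9 + 8 + 12 + 3 = 40
Critical path = longest path = max(12, 40) = 40

40


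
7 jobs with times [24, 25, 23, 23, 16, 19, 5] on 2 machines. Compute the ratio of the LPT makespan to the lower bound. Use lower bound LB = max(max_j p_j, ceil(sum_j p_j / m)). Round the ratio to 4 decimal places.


LPT order: [25, 24, 23, 23, 19, 16, 5]
Machine loads after assignment: [69, 66]
LPT makespan = 69
Lower bound = max(max_job, ceil(total/2)) = max(25, 68) = 68
Ratio = 69 / 68 = 1.0147

1.0147


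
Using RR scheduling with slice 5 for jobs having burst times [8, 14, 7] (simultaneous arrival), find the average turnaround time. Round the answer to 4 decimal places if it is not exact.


Time quantum = 5
Execution trace:
  J1 runs 5 units, time = 5
  J2 runs 5 units, time = 10
  J3 runs 5 units, time = 15
  J1 runs 3 units, time = 18
  J2 runs 5 units, time = 23
  J3 runs 2 units, time = 25
  J2 runs 4 units, time = 29
Finish times: [18, 29, 25]
Average turnaround = 72/3 = 24.0

24.0


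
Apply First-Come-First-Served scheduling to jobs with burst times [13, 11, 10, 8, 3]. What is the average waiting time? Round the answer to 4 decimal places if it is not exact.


FCFS order (as given): [13, 11, 10, 8, 3]
Waiting times:
  Job 1: wait = 0
  Job 2: wait = 13
  Job 3: wait = 24
  Job 4: wait = 34
  Job 5: wait = 42
Sum of waiting times = 113
Average waiting time = 113/5 = 22.6

22.6


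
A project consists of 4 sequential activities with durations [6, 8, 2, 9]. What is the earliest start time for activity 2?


Activity 2 starts after activities 1 through 1 complete.
Predecessor durations: [6]
ES = 6 = 6

6


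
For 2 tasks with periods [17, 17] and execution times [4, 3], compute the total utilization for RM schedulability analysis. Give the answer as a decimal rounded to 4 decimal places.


Compute individual utilizations (exact fractions):
  Task 1: C/T = 4/17 (approx. 0.2353)
  Task 2: C/T = 3/17 (approx. 0.1765)
Total utilization U = 4/17 + 3/17 = 7/17
Rounded to 4 decimal places: U = 0.4118
RM (Liu & Layland) bound for 2 tasks = 0.828427; compare with U = 7/17 (approx. 0.411765)
U <= bound, so schedulable by RM sufficient condition.

0.4118


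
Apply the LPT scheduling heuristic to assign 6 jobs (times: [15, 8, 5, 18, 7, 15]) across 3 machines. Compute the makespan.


Sort jobs in decreasing order (LPT): [18, 15, 15, 8, 7, 5]
Assign each job to the least loaded machine:
  Machine 1: jobs [18, 5], load = 23
  Machine 2: jobs [15, 8], load = 23
  Machine 3: jobs [15, 7], load = 22
Makespan = max load = 23

23


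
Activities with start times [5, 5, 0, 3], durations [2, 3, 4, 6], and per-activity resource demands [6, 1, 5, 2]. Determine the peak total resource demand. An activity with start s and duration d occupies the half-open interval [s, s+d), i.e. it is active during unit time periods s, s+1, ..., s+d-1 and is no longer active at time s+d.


Each activity i is active on [start_i, start_i + duration_i).
Compute total resource usage per time slot:
  t=0: active resources = [5], total = 5
  t=1: active resources = [5], total = 5
  t=2: active resources = [5], total = 5
  t=3: active resources = [5, 2], total = 7
  t=4: active resources = [2], total = 2
  t=5: active resources = [6, 1, 2], total = 9
  t=6: active resources = [6, 1, 2], total = 9
  t=7: active resources = [1, 2], total = 3
  t=8: active resources = [2], total = 2
Peak resource demand = 9

9


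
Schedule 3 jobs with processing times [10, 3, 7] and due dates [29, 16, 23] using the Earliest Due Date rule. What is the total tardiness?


Sort by due date (EDD order): [(3, 16), (7, 23), (10, 29)]
Compute completion times and tardiness:
  Job 1: p=3, d=16, C=3, tardiness=max(0,3-16)=0
  Job 2: p=7, d=23, C=10, tardiness=max(0,10-23)=0
  Job 3: p=10, d=29, C=20, tardiness=max(0,20-29)=0
Total tardiness = 0

0


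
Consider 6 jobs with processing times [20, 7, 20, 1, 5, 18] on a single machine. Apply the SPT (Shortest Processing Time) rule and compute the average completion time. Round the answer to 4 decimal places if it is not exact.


Sort jobs by processing time (SPT order): [1, 5, 7, 18, 20, 20]
Compute completion times sequentially:
  Job 1: processing = 1, completes at 1
  Job 2: processing = 5, completes at 6
  Job 3: processing = 7, completes at 13
  Job 4: processing = 18, completes at 31
  Job 5: processing = 20, completes at 51
  Job 6: processing = 20, completes at 71
Sum of completion times = 173
Average completion time = 173/6 = 28.8333

28.8333
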